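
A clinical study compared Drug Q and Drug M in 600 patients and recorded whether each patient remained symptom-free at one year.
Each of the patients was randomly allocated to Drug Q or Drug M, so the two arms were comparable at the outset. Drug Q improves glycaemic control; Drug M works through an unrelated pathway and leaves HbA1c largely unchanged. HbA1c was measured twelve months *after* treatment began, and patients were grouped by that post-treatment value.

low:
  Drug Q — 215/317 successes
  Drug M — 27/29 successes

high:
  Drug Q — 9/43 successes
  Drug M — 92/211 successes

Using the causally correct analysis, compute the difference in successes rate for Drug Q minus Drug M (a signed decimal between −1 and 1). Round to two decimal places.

+0.13

Drug M is higher inside every HbA1c stratum but Drug Q is higher in aggregate. Whether to stratify depends on how HbA1c relates to the drug.
HbA1c is recorded after the drug and is itself shifted by it — it sits on the causal path from drug to outcome. Conditioning on a mediator would strip out part of the effect we want; the pooled comparison gives the total causal effect.
The causal difference is the pooled difference: 0.622 − 0.496 = +0.126.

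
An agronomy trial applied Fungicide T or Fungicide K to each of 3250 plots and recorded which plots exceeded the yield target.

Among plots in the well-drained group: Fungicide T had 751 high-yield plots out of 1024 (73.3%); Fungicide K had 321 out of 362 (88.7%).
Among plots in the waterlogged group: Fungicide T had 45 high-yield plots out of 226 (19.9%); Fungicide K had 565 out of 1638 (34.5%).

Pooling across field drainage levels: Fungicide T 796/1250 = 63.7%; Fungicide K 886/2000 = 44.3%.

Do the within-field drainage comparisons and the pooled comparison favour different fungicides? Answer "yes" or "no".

yes

Within each field drainage level (well-drained 73.3% vs 88.7%; waterlogged 19.9% vs 34.5%), Fungicide K has the higher rate every time. Pooled: 63.7% vs 44.3% — Fungicide T has the higher rate overall. The two comparisons disagree.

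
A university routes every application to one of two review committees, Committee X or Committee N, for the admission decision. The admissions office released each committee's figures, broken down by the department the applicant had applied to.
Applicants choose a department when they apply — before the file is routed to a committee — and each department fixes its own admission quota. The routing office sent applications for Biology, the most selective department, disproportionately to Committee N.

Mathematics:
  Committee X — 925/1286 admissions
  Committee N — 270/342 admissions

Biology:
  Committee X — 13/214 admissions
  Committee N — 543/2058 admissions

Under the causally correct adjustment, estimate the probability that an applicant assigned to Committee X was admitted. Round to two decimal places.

Department is set before the review committee has any effect — it is not caused by the review committee — and it independently drives the outcome. That makes it a confounder, so the causal comparison is within department levels.
Standardising Committee X to the population department mix: 0.417·925/1286 + 0.583·13/214 = 0.336.

0.34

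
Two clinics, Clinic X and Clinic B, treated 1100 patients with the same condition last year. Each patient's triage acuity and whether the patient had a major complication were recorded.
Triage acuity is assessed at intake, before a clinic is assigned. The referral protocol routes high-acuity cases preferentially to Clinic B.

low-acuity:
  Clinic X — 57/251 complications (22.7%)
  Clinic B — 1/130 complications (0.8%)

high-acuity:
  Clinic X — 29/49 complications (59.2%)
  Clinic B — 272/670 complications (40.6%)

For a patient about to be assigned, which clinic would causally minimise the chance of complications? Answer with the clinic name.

Triage acuity is set before the clinic has any effect — it is not caused by the clinic — and it independently drives the outcome. That makes it a confounder, so the causal comparison is within triage acuity levels.
Within each level — low-acuity: 22.7% vs 0.8%; high-acuity: 59.2% vs 40.6% — Clinic B is lower every time.

Clinic B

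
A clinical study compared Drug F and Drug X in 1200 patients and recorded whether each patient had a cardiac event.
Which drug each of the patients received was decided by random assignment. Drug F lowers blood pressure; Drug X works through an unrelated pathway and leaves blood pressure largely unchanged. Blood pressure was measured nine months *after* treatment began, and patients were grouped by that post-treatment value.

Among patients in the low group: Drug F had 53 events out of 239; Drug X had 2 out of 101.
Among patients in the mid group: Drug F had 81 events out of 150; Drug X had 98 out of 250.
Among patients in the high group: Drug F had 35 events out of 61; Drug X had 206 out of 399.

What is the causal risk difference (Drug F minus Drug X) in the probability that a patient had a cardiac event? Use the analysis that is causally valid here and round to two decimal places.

-0.03

The distribution of blood pressure is itself part of what the drug does — it is an intermediate outcome. Holding it fixed would remove that part of the effect; the total effect is the pooled difference.
The causal difference is the pooled difference: 0.376 − 0.408 = -0.032.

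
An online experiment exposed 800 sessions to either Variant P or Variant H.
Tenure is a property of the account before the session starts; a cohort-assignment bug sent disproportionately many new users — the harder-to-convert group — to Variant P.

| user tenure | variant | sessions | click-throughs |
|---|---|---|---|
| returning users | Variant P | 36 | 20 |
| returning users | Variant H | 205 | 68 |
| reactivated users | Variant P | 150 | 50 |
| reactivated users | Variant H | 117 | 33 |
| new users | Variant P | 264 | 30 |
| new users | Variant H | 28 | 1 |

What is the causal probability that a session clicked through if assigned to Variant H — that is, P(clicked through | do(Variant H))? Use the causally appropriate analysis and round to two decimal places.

0.21

Variant P is higher inside every user tenure stratum but Variant H is higher in aggregate. Whether to stratify depends on how user tenure relates to the variant.
User tenure differs across variants for reasons unrelated to any effect of the variant itself, and it separately predicts the outcome — a classic confounder. We must compare within user tenure levels.
Standardising Variant H to the population user tenure mix: 0.301·68/205 + 0.334·33/117 + 0.365·1/28 = 0.207.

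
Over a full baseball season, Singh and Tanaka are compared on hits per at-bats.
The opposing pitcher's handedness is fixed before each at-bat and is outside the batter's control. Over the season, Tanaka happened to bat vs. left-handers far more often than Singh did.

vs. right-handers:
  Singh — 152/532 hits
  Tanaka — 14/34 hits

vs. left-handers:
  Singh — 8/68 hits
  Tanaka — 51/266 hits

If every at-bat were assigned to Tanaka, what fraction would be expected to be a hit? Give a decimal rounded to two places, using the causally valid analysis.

0.33

Tanaka is higher inside every pitcher handedness stratum but Singh is higher in aggregate. Whether to stratify depends on how pitcher handedness relates to the player.
Pitcher handedness differs across players for reasons unrelated to any effect of the player itself, and it separately predicts the outcome — a classic confounder. We must compare within pitcher handedness levels.
Standardising Tanaka to the population pitcher handedness mix: 0.629·14/34 + 0.371·51/266 = 0.330.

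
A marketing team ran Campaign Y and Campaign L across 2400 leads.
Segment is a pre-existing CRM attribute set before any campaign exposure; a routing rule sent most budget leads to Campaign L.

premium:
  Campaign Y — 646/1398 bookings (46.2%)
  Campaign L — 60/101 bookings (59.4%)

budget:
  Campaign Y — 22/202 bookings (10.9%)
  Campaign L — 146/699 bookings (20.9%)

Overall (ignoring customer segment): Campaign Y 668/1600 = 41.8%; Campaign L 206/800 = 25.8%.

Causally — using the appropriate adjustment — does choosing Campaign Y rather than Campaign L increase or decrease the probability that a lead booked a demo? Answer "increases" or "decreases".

decreases

Nothing the campaign does changes customer segment; the imbalance is an allocation artefact. With customer segment also predicting the outcome, the pooled figure is confounded, and the within-stratum comparison is the causal one.
Within each level — premium: 46.2% vs 59.4%; budget: 10.9% vs 20.9% — Campaign L is higher every time.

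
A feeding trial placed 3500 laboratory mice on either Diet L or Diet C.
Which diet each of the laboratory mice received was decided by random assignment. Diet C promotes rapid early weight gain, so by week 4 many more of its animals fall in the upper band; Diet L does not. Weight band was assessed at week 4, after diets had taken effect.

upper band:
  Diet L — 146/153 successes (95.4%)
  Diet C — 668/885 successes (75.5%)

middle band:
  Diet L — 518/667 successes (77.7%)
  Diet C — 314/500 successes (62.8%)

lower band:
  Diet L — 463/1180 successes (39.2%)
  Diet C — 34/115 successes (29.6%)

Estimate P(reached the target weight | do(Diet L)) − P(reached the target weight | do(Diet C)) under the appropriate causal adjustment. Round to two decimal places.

-0.11

Within every week-4 weight band level Diet L has the higher rate, yet pooled Diet C does — Simpson's reversal.
Week-4 weight band lies on the pathway diet → week-4 weight band → outcome, so adjusting for it blocks the indirect effect. For the total causal effect of diet, use the unadjusted pooled rates.
The causal difference is the pooled difference: 0.564 − 0.677 = -0.114.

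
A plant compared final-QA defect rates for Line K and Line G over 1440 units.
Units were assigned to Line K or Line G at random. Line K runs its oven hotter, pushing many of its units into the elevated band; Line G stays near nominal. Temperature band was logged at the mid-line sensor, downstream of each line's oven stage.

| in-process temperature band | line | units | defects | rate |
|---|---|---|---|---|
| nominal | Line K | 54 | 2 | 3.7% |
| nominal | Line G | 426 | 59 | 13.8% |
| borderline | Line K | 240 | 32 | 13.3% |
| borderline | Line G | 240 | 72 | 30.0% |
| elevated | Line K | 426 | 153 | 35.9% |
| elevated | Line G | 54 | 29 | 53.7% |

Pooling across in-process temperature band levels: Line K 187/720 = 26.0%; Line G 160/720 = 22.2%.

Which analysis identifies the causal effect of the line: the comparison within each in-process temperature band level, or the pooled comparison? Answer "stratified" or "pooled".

pooled

The stratified and pooled comparisons disagree (Line K wins within each in-process temperature band; Line G wins overall), so the answer turns on the causal role of in-process temperature band.
In-process temperature band is recorded after the line and is itself shifted by it — it sits on the causal path from line to outcome. Conditioning on a mediator would strip out part of the effect we want; the pooled comparison gives the total causal effect.
Pooled: Line K 26.0% vs Line G 22.2%; Line G is lower overall.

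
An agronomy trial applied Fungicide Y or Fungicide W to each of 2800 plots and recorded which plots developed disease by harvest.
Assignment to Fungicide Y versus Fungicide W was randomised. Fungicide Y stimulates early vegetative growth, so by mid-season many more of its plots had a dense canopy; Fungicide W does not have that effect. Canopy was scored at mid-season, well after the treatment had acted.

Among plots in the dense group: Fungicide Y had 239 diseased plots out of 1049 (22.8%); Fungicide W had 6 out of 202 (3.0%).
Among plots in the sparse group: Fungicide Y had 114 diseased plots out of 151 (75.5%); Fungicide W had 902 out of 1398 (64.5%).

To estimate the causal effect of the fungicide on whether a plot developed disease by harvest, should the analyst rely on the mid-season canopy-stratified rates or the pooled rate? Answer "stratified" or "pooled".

Stratifying would compare fungicides among plots the fungicides themselves sorted into mid-season canopy groups — a form of selection on an intermediate. The unconditioned pooled rates give the total causal effect.
Pooled: Fungicide Y 29.4% vs Fungicide W 56.8%; Fungicide Y is lower overall.

pooled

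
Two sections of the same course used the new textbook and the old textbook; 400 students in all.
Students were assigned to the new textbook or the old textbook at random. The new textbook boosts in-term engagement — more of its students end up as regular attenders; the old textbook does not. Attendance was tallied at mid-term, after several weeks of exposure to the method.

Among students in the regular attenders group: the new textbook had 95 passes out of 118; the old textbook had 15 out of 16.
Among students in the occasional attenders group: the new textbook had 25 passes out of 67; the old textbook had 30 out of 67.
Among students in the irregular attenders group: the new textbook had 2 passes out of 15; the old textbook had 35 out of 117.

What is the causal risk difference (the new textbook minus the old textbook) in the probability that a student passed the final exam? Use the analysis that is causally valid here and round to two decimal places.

+0.21

The stratified and pooled comparisons disagree (the old textbook wins within each mid-term attendance; the new textbook wins overall), so the answer turns on the causal role of mid-term attendance.
Mid-term attendance lies on the pathway teaching method → mid-term attendance → outcome, so adjusting for it blocks the indirect effect. For the total causal effect of teaching method, use the unadjusted pooled rates.
The causal difference is the pooled difference: 0.610 − 0.400 = +0.210.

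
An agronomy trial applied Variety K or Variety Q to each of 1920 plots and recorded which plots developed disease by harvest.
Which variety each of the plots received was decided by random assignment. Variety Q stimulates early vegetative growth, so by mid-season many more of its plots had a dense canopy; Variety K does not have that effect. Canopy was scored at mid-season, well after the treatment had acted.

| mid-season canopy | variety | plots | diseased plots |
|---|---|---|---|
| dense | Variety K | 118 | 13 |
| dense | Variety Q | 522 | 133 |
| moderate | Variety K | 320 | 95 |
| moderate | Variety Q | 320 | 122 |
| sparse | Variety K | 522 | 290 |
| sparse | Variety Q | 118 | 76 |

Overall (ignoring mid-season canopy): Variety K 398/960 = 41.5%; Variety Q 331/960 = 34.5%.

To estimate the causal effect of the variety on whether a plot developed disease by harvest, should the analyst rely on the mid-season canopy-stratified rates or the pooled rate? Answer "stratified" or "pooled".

Variety K is lower inside every mid-season canopy stratum but Variety Q is lower in aggregate. Whether to stratify depends on how mid-season canopy relates to the variety.
Mid-season canopy lies on the pathway variety → mid-season canopy → outcome, so adjusting for it blocks the indirect effect. For the total causal effect of variety, use the unadjusted pooled rates.
Pooled: Variety K 41.5% vs Variety Q 34.5%; Variety Q is lower overall.

pooled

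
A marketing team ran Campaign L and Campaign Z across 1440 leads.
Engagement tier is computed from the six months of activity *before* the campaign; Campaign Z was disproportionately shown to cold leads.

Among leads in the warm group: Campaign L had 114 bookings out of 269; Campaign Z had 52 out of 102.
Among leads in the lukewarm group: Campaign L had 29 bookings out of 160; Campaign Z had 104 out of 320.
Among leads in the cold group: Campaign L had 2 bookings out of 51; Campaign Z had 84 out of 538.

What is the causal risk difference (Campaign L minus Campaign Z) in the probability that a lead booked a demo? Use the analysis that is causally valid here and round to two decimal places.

-0.12

Within every engagement tier level Campaign Z has the higher rate, yet pooled Campaign L does — Simpson's reversal.
The imbalance in engagement tier arose from how leads were allocated, not from anything the campaign did; and engagement tier independently affects the outcome. The pooled gap is confounded — condition on engagement tier.
Adjusting over the population distribution of engagement tier: 0.258·(0.424−0.510) + 0.333·(0.181−0.325) + 0.409·(0.039−0.156) = -0.118.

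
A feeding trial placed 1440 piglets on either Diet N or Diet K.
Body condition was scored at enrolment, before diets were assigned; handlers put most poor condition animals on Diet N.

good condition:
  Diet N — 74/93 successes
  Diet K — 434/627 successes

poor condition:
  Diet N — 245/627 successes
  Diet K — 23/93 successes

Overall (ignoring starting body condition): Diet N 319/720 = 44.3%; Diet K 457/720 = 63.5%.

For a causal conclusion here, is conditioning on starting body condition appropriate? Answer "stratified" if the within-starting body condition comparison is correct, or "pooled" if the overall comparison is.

stratified

The starting body condition-specific comparison favours Diet N throughout, but the pooled figures favour Diet K. The question is whether to condition on starting body condition.
The imbalance in starting body condition arose from how piglets were allocated, not from anything the diet did; and starting body condition independently affects the outcome. The pooled gap is confounded — condition on starting body condition.
Within each level — good condition: 79.6% vs 69.2%; poor condition: 39.1% vs 24.7% — Diet N is higher every time.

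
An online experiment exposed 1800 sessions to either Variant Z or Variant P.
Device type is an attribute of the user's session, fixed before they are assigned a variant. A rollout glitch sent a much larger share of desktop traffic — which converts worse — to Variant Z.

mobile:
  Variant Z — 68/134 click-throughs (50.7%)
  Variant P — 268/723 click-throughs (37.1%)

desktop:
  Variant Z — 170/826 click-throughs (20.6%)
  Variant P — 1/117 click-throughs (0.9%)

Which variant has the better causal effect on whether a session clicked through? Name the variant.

Here device type is a common cause — it drives both which variant a case falls under and the outcome. The crude comparison mixes populations; the stratum-specific rates are the causally relevant ones.
Within each level — mobile: 50.7% vs 37.1%; desktop: 20.6% vs 0.9% — Variant Z is higher every time.

Variant Z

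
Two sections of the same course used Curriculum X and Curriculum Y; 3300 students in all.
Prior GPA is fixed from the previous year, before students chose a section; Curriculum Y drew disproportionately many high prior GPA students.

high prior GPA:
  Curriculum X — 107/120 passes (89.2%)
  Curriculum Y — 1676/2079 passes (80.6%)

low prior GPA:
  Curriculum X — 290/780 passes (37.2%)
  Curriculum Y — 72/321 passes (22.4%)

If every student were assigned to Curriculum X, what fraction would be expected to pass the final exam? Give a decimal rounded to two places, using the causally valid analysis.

0.72

Since prior GPA band is a pre-existing factor (not a product of the teaching method) and it affects the outcome on its own, it is a confounder. The stratified rates, not the pooled rate, identify the causal effect.
Standardising Curriculum X to the population prior GPA band mix: 0.666·107/120 + 0.334·290/780 = 0.718.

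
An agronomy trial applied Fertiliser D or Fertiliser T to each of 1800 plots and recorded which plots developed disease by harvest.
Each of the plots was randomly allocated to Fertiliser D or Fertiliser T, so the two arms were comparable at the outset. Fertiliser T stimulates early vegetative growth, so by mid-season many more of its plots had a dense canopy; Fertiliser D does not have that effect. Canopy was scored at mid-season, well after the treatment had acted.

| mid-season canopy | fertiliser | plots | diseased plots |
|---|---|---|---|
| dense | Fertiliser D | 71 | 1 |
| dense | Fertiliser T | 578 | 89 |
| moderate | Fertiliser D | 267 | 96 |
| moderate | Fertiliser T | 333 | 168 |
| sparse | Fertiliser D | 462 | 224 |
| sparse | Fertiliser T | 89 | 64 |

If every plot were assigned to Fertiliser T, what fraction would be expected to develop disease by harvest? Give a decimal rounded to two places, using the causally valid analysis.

0.32

Fertiliser D is lower inside every mid-season canopy stratum but Fertiliser T is lower in aggregate. Whether to stratify depends on how mid-season canopy relates to the fertiliser.
Stratifying would compare fertilisers among plots the fertilisers themselves sorted into mid-season canopy groups — a form of selection on an intermediate. The unconditioned pooled rates give the total causal effect.
So P(outcome | do(Fertiliser T)) is just the pooled rate for Fertiliser T: 321/1000 = 0.321.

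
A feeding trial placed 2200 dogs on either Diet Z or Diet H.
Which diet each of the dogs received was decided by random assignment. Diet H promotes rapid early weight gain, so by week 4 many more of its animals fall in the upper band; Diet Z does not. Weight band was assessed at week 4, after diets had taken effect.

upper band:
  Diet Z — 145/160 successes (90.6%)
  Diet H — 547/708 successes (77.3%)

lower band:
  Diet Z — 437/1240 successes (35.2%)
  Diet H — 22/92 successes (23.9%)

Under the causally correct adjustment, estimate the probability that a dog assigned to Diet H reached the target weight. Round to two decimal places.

Week-4 weight band here is a post-treatment variable shaped by the diet; conditioning on it would introduce bias rather than remove it. The overall comparison is the causal one.
So P(outcome | do(Diet H)) is just the pooled rate for Diet H: 569/800 = 0.711.

0.71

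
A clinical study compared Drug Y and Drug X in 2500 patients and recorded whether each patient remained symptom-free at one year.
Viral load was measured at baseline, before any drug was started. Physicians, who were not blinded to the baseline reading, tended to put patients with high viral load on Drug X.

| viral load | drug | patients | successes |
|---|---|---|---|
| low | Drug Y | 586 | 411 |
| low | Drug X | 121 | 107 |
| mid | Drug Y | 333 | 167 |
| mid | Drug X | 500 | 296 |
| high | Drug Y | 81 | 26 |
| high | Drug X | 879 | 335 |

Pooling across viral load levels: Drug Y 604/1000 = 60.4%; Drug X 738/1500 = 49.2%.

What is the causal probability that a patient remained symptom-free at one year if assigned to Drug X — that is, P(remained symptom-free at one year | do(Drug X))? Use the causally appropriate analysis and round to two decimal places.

0.59

Here viral load is a common cause — it drives both which drug a case falls under and the outcome. The crude comparison mixes populations; the stratum-specific rates are the causally relevant ones.
Standardising Drug X to the population viral load mix: 0.283·107/121 + 0.333·296/500 + 0.384·335/879 = 0.594.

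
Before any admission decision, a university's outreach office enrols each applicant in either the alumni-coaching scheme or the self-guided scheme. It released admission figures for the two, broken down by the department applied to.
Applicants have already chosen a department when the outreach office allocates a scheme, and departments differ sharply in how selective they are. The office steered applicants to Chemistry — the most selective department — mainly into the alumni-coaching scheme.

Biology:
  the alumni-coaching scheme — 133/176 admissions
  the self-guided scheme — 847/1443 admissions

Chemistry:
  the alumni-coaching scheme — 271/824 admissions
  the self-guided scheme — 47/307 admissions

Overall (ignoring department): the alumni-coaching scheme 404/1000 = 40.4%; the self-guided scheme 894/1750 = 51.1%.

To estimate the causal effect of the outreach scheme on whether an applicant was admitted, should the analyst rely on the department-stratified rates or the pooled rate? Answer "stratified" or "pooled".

stratified

The stratified and pooled comparisons disagree (the alumni-coaching scheme wins within each department; the self-guided scheme wins overall), so the answer turns on the causal role of department.
Department differs across outreach schemes for reasons unrelated to any effect of the outreach scheme itself, and it separately predicts the outcome — a classic confounder. We must compare within department levels.
Within each level — Biology: 75.6% vs 58.7%; Chemistry: 32.9% vs 15.3% — the alumni-coaching scheme is higher every time.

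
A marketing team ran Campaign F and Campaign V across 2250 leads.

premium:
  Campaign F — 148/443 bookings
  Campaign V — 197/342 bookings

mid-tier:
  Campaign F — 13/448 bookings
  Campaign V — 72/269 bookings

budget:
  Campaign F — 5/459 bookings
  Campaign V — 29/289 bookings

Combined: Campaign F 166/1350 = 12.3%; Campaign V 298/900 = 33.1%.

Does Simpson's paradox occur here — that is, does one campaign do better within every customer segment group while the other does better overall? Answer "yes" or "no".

no

Within each customer segment level (premium 33.4% vs 57.6%; mid-tier 2.9% vs 26.8%; budget 1.1% vs 10.0%), Campaign V has the higher rate every time. Pooled: 12.3% vs 33.1% — Campaign V has the higher rate overall. They agree.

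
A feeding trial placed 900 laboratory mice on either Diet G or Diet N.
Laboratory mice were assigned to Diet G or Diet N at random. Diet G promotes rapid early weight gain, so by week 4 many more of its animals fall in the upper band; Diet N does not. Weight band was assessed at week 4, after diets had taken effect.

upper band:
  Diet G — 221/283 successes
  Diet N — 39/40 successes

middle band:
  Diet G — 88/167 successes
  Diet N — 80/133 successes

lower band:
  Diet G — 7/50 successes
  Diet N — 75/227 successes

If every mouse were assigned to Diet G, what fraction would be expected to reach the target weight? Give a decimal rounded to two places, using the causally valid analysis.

0.63

Week-4 weight band lies on the pathway diet → week-4 weight band → outcome, so adjusting for it blocks the indirect effect. For the total causal effect of diet, use the unadjusted pooled rates.
So P(outcome | do(Diet G)) is just the pooled rate for Diet G: 316/500 = 0.632.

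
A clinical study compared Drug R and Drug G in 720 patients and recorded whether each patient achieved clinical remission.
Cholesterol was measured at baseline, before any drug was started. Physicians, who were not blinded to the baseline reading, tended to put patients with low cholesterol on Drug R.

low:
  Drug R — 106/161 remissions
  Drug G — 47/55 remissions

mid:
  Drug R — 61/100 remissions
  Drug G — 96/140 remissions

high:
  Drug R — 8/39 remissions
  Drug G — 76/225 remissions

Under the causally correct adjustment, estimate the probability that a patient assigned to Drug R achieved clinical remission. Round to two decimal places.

Drug G is higher inside every cholesterol stratum but Drug R is higher in aggregate. Whether to stratify depends on how cholesterol relates to the drug.
Nothing the drug does changes cholesterol; the imbalance is an allocation artefact. With cholesterol also predicting the outcome, the pooled figure is confounded, and the within-stratum comparison is the causal one.
Standardising Drug R to the population cholesterol mix: 0.300·106/161 + 0.333·61/100 + 0.367·8/39 = 0.476.

0.48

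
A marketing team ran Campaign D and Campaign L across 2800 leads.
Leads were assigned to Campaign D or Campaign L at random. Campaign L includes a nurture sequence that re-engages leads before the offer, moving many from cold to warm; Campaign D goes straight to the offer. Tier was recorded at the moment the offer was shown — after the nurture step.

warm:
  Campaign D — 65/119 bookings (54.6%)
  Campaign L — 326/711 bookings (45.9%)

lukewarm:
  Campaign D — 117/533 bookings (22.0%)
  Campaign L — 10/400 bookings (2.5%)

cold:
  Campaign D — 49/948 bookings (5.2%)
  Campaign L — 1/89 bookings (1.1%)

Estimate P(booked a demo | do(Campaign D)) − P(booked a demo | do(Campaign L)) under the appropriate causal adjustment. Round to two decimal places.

-0.14

Because the campaign influences engagement tier, engagement tier is a post-treatment mediator, not a confounder. Stratifying on it would bias the estimate; the causal effect is the crude pooled difference.
The causal difference is the pooled difference: 0.144 − 0.281 = -0.136.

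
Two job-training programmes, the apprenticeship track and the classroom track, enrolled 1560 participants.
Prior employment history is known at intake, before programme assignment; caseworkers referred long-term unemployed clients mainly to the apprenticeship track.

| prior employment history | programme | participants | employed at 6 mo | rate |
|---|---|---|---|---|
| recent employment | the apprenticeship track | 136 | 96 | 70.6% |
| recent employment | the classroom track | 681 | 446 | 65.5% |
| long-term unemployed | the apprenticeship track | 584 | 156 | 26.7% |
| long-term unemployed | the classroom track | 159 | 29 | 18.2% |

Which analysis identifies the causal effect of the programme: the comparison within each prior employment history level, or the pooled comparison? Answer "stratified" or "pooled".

Prior employment history differs across programmes for reasons unrelated to any effect of the programme itself, and it separately predicts the outcome — a classic confounder. We must compare within prior employment history levels.
Within each level — recent employment: 70.6% vs 65.5%; long-term unemployed: 26.7% vs 18.2% — the apprenticeship track is higher every time.

stratified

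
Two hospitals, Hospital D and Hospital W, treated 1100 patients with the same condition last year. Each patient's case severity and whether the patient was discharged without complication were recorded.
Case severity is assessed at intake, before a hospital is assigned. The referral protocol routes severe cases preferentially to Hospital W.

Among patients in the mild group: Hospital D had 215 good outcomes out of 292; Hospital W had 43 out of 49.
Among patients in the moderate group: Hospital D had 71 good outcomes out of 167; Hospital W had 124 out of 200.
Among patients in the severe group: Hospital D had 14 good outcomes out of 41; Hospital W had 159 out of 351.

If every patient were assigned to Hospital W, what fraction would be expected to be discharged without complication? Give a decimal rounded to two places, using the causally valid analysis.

0.64

Nothing the hospital does changes case severity; the imbalance is an allocation artefact. With case severity also predicting the outcome, the pooled figure is confounded, and the within-stratum comparison is the causal one.
Standardising Hospital W to the population case severity mix: 0.310·43/49 + 0.334·124/200 + 0.356·159/351 = 0.640.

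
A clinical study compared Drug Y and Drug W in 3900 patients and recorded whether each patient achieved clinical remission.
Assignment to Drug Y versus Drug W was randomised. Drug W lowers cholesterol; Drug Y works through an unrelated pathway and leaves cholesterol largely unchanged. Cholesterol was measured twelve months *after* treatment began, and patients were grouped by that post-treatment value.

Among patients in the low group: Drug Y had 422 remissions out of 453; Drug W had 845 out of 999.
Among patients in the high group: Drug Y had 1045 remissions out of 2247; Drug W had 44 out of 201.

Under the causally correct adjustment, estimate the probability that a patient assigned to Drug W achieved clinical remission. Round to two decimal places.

0.74

The cholesterol-specific comparison favours Drug Y throughout, but the pooled figures favour Drug W. The question is whether to condition on cholesterol.
Cholesterol is recorded after the drug and is itself shifted by it — it sits on the causal path from drug to outcome. Conditioning on a mediator would strip out part of the effect we want; the pooled comparison gives the total causal effect.
So P(outcome | do(Drug W)) is just the pooled rate for Drug W: 889/1200 = 0.741.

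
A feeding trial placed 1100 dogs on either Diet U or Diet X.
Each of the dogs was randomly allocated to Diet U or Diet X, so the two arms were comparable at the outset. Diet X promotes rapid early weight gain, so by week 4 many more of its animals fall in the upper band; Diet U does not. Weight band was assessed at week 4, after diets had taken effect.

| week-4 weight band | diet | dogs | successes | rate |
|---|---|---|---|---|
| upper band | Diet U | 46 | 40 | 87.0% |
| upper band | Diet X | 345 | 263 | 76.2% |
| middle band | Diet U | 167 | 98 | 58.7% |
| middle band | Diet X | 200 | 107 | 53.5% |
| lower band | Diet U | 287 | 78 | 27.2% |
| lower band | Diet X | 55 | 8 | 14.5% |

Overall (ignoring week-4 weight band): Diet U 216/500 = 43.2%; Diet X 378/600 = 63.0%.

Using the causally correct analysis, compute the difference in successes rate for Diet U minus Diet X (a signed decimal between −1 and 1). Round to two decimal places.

Diet U is higher inside every week-4 weight band stratum but Diet X is higher in aggregate. Whether to stratify depends on how week-4 weight band relates to the diet.
Week-4 weight band lies on the pathway diet → week-4 weight band → outcome, so adjusting for it blocks the indirect effect. For the total causal effect of diet, use the unadjusted pooled rates.
The causal difference is the pooled difference: 0.432 − 0.630 = -0.198.

-0.20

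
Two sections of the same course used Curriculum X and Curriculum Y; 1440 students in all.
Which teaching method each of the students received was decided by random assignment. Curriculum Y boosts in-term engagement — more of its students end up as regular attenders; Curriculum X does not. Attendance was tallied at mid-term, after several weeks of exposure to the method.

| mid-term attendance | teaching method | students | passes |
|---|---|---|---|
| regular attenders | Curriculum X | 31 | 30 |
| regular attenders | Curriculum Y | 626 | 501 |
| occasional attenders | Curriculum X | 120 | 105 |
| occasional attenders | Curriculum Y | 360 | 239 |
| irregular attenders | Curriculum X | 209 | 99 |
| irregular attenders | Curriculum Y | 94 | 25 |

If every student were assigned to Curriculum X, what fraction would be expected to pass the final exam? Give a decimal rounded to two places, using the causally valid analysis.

Curriculum X is higher inside every mid-term attendance stratum but Curriculum Y is higher in aggregate. Whether to stratify depends on how mid-term attendance relates to the teaching method.
Mid-term attendance is recorded after the teaching method and is itself shifted by it — it sits on the causal path from teaching method to outcome. Conditioning on a mediator would strip out part of the effect we want; the pooled comparison gives the total causal effect.
So P(outcome | do(Curriculum X)) is just the pooled rate for Curriculum X: 234/360 = 0.650.

0.65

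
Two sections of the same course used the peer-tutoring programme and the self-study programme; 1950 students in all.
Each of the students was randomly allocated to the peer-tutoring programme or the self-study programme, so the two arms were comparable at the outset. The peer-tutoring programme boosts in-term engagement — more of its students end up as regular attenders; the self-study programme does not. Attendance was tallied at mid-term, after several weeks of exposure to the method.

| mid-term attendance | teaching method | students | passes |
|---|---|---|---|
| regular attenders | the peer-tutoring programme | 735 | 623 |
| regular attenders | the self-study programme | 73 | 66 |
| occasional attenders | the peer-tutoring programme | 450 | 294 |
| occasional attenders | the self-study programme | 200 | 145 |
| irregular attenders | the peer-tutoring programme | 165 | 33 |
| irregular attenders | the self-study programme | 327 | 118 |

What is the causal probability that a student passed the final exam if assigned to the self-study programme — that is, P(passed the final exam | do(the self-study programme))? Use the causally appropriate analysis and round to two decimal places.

0.55

Mid-term attendance is recorded after the teaching method and is itself shifted by it — it sits on the causal path from teaching method to outcome. Conditioning on a mediator would strip out part of the effect we want; the pooled comparison gives the total causal effect.
So P(outcome | do(the self-study programme)) is just the pooled rate for the self-study programme: 329/600 = 0.548.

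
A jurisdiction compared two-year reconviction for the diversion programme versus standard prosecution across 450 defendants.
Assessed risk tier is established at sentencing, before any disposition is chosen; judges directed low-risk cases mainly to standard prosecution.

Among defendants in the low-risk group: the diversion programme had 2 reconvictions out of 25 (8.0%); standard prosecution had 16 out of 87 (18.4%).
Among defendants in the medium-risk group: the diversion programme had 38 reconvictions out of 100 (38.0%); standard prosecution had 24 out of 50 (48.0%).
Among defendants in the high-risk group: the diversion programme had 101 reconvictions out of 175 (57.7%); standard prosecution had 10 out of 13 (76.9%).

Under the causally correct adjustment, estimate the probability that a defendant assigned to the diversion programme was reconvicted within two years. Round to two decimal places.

0.39

The stratified and pooled comparisons disagree (the diversion programme wins within each assessed risk tier; standard prosecution wins overall), so the answer turns on the causal role of assessed risk tier.
Assessed risk tier differs across dispositions for reasons unrelated to any effect of the disposition itself, and it separately predicts the outcome — a classic confounder. We must compare within assessed risk tier levels.
Standardising the diversion programme to the population assessed risk tier mix: 0.249·2/25 + 0.333·38/100 + 0.418·101/175 = 0.388.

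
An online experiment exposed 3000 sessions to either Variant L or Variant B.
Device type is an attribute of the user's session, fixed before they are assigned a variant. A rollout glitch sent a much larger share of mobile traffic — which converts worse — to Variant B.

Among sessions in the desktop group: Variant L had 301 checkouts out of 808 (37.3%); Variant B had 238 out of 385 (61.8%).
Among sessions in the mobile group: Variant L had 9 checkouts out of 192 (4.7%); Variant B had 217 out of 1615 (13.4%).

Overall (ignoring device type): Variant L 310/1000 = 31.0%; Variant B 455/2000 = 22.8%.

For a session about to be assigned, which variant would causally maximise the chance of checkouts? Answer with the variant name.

The device type-specific comparison favours Variant B throughout, but the pooled figures favour Variant L. The question is whether to condition on device type.
Here device type is a common cause — it drives both which variant a case falls under and the outcome. The crude comparison mixes populations; the stratum-specific rates are the causally relevant ones.
Within each level — desktop: 37.3% vs 61.8%; mobile: 4.7% vs 13.4% — Variant B is higher every time.

Variant B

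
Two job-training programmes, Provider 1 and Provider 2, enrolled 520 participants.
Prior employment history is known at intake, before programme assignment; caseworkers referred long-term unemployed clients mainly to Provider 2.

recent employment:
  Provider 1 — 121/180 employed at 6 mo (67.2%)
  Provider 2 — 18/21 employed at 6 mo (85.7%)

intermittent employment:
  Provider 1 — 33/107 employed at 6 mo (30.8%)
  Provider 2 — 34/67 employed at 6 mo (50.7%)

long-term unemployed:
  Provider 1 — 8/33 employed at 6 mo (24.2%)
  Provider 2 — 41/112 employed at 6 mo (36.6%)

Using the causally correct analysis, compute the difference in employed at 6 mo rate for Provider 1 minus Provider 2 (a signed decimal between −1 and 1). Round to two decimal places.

-0.17

The stratified and pooled comparisons disagree (Provider 2 wins within each prior employment history; Provider 1 wins overall), so the answer turns on the causal role of prior employment history.
Here prior employment history is a common cause — it drives both which programme a case falls under and the outcome. The crude comparison mixes populations; the stratum-specific rates are the causally relevant ones.
Adjusting over the population distribution of prior employment history: 0.387·(0.672−0.857) + 0.335·(0.308−0.507) + 0.279·(0.242−0.366) = -0.173.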